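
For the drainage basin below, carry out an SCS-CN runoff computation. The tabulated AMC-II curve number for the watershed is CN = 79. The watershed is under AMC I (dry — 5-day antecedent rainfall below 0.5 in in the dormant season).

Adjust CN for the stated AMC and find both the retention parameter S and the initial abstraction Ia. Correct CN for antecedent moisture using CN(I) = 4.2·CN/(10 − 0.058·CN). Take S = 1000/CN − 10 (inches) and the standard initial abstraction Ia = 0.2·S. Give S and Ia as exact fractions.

CN(I) from CN(II)=79: (4.2·79)/(10 − 0.058·79) = 7900/129 ≈ 61.240
Retention S: 1000/CN − 10 with CN=61.240 → S = 500/79 ≈ 6.329 in
Initial abstraction Ia = S/5 = (500/79)/5 = 100/79 ≈ 1.266 in

S = 500/79 in ≈ 6.329 in; Ia = 100/79 in ≈ 1.266 in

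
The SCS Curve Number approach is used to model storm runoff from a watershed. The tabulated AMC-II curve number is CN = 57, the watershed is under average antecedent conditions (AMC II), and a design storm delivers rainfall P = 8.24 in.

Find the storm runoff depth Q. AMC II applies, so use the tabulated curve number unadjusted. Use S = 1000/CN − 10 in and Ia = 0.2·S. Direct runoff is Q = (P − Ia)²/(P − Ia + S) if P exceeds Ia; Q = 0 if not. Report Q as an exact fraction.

Average conditions: CN = 57 (no AMC adjustment).
Max retention: S = 1000/57 − 10 = 430/57 in (≈ 7.544 in)
Ia = 0.2·(430/57) = 86/57 in ≈ 1.509 in
Since P=8.240 > Ia=1.509: effective rainfall P−Ia = 9592/1425 in
Q = (9592/1425)²/((9592/1425) + 430/57) = (92006464/2030625)/(20342/1425) = 46003232/14493675 in ≈ 3.174 in

Q = 46003232/14493675 in ≈ 3.174 in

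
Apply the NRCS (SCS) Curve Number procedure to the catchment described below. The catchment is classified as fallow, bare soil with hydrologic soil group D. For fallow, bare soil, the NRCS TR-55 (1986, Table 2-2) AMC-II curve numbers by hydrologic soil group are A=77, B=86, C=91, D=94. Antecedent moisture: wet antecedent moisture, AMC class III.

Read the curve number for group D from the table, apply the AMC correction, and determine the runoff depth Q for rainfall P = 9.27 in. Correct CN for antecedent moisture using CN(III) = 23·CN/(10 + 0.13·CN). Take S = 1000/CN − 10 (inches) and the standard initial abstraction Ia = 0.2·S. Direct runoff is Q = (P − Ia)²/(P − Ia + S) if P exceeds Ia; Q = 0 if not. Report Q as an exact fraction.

NRCS table: fallow, bare soil, soil group D → CN(II) = 94
CN(III) from CN(II)=94: (23·94)/(10 + 0.13·94) = 108100/1111 ≈ 97.300
Retention S: 1000/CN − 10 with CN=97.300 → S = 300/1081 ≈ 0.278 in
Ia = 0.2·(300/1081) = 60/1081 in ≈ 0.056 in
Excess rainfall: 9.270 − 0.056 = 9.214 in; P > Ia so Q > 0
Q = (996087/108100)²/((996087/108100) + 300/1081) = (992189311569/11685610000)/(1026087/108100) = 330729770523/36973334900 in ≈ 8.945 in

Q = 330729770523/36973334900 in ≈ 8.945 in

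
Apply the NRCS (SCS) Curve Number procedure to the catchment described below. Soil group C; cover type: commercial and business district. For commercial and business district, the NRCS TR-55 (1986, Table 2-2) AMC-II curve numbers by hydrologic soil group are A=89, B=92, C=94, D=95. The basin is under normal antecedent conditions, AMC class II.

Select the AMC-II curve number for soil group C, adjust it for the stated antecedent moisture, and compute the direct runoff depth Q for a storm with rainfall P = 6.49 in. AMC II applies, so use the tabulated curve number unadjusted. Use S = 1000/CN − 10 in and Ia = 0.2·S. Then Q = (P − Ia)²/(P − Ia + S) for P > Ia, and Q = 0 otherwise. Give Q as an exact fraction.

Q = 894189409/154644100 in ≈ 5.782 in

NRCS table: commercial and business district, soil group C → CN(II) = 94
AMC II — tabulated CN = 94 applies directly.
Max retention: S = 1000/94 − 10 = 30/47 in (≈ 0.638 in)
Ia = 0.2S: 0.2·0.638 = 0.128 in (exactly 6/47)
P − Ia = 6.490 − 0.128 = 29903/4700 ≈ 6.362 in (> 0, runoff occurs)
Runoff Q = (P−Ia)²/(P−Ia+S) = (6.362)²/(6.362+0.638) = 894189409/154644100 ≈ 5.782 in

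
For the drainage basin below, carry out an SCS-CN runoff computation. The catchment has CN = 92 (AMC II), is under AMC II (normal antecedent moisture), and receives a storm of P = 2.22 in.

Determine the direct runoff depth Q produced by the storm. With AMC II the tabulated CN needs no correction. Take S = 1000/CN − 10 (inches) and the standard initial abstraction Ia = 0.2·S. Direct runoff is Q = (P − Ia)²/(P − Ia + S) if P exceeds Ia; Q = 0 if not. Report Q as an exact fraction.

Q = 5536609/3855950 in ≈ 1.436 in

Average conditions: CN = 92 (no AMC adjustment).
S = 1000/92 − 10 = 20/23 in ≈ 0.870 in
Ia = 0.2·(20/23) = 4/23 in ≈ 0.174 in
Excess rainfall: 2.220 − 0.174 = 2.046 in; P > Ia so Q > 0
Q: (2353/1150)² ÷ (3353/1150) = 5536609/3855950 in (≈ 1.436 in)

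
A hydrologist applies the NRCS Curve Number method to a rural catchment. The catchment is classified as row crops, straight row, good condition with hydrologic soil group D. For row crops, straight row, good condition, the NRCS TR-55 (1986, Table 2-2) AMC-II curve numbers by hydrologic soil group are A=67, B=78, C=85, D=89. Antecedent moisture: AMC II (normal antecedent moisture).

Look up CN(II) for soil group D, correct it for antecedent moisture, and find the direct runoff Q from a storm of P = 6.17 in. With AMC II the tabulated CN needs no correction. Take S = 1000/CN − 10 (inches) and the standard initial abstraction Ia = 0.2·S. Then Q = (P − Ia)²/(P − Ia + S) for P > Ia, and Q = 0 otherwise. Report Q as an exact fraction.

Q = 2778660369/567045700 in ≈ 4.900 in

NRCS table: row crops, straight row, good condition, soil group D → CN(II) = 89
AMC II — tabulated CN = 89 applies directly.
Max retention: S = 1000/89 − 10 = 110/89 in (≈ 1.236 in)
Ia = 0.2S: 0.2·1.236 = 0.247 in (exactly 22/89)
Excess rainfall: 6.170 − 0.247 = 5.923 in; P > Ia so Q > 0
Q: (52713/8900)² ÷ (63713/8900) = 2778660369/567045700 in (≈ 4.900 in)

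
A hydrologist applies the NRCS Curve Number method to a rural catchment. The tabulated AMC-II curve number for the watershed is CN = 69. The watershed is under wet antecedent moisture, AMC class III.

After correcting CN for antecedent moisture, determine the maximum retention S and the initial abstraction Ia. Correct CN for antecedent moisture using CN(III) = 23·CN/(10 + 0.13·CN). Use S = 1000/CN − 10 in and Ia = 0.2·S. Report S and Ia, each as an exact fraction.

Wet (AMC III): CN(III) = 23·69/(10 + 0.13·69) = 1587/(1897/100) = 158700/1897 ≈ 83.658
S = 1000/(158700/1897) − 10 = 3100/1587 in ≈ 1.953 in
Ia = 0.2S: 0.2·1.953 = 0.391 in (exactly 620/1587)

S = 3100/1587 in ≈ 1.953 in; Ia = 620/1587 in ≈ 0.391 in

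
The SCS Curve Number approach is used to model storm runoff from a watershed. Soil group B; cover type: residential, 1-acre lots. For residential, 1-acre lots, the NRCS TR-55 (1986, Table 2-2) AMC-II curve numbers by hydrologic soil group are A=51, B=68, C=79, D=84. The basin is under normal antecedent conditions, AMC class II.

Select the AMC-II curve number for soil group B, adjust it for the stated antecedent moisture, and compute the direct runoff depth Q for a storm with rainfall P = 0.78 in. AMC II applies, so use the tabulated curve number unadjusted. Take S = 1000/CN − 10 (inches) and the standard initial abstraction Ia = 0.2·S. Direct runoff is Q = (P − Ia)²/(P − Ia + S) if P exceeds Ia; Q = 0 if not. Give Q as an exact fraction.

Q = 0 in ≈ 0.000 in

NRCS table: residential, 1-acre lots, soil group B → CN(II) = 68
Average conditions: CN = 68 (no AMC adjustment).
Max retention: S = 1000/68 − 10 = 80/17 in (≈ 4.706 in)
Initial abstraction Ia = S/5 = (80/17)/5 = 16/17 ≈ 0.941 in
P = 0.780 ≤ Ia = 0.941 in: entire storm abstracted, Q = 0.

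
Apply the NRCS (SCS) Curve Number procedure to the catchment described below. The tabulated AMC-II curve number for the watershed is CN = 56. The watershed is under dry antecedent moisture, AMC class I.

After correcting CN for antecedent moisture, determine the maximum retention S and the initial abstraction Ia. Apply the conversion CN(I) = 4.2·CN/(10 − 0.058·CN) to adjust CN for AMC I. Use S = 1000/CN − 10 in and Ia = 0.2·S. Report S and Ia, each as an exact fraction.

S = 2750/147 in ≈ 18.707 in; Ia = 550/147 in ≈ 3.741 in

Adjust CN=56 to AMC I: 4.2·56/(10 − 0.058·56) → (1176/5) ÷ (844/125) = 7350/211 ≈ 34.834
S = 1000/(7350/211) − 10 = 2750/147 in ≈ 18.707 in
Initial abstraction Ia = S/5 = (2750/147)/5 = 550/147 ≈ 3.741 in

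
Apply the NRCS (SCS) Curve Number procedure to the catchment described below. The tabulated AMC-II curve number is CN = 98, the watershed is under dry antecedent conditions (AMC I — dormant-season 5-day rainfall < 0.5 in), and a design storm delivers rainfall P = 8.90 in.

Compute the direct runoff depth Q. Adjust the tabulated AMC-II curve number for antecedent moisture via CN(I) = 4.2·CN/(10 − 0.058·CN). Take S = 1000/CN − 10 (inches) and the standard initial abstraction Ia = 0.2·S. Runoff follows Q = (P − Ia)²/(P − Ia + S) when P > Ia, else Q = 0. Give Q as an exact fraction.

Q = 8204917561/983528490 in ≈ 8.342 in

Dry (AMC I): CN(I) = 4.2·98/(10 − 0.058·98) = (2058/5)/(1079/250) = 102900/1079 ≈ 95.366
S = 1000/(102900/1079) − 10 = 500/1029 in ≈ 0.486 in
Ia = 0.2S: 0.2·0.486 = 0.097 in (exactly 100/1029)
Since P=8.900 > Ia=0.097: effective rainfall P−Ia = 90581/10290 in
Runoff Q = (P−Ia)²/(P−Ia+S) = (8.803)²/(8.803+0.486) = 8204917561/983528490 ≈ 8.342 in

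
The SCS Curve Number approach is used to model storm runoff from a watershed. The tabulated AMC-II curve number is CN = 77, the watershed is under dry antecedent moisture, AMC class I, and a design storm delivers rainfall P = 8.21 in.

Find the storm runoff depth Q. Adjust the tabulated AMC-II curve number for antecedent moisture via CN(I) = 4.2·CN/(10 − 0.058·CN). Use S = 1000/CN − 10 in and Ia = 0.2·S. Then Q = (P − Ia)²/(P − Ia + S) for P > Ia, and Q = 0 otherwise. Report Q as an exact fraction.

Adjust CN=77 to AMC I: 4.2·77/(10 − 0.058·77) → (1617/5) ÷ (2767/500) = 161700/2767 ≈ 58.439
Max retention: S = 1000/(161700/2767) − 10 = 11500/1617 in (≈ 7.112 in)
Ia = 0.2S: 0.2·7.112 = 1.422 in (exactly 2300/1617)
P − Ia = 8.210 − 1.422 = 1097557/161700 ≈ 6.788 in (> 0, runoff occurs)
Q: (1097557/161700)² ÷ (2247557/161700) = 1204631368249/363429966900 in (≈ 3.315 in)

Q = 1204631368249/363429966900 in ≈ 3.315 in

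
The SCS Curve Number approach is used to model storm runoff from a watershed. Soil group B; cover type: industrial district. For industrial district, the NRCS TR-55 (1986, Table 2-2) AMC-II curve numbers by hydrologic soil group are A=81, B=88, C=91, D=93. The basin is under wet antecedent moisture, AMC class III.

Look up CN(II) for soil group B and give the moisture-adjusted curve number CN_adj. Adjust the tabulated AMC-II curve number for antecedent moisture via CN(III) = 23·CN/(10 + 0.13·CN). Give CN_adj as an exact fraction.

NRCS table: industrial district, soil group B → CN(II) = 88
CN(III) from CN(II)=88: (23·88)/(10 + 0.13·88) = 6325/67 ≈ 94.403

CN_adj = 6325/67 ≈ 94.403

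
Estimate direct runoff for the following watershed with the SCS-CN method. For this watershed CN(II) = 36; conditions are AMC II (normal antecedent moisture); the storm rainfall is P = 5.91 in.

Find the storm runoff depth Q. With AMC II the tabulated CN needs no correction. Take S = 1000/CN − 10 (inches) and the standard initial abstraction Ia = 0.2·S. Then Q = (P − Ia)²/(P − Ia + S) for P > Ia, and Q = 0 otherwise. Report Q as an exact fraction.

AMC II — tabulated CN = 36 applies directly.
Max retention: S = 1000/36 − 10 = 160/9 in (≈ 17.778 in)
Ia = 0.2S: 0.2·17.778 = 3.556 in (exactly 32/9)
Excess rainfall: 5.910 − 3.556 = 2.354 in; P > Ia so Q > 0
Q = (2119/900)²/((2119/900) + 160/9) = (4490161/810000)/(18119/900) = 4490161/16307100 in ≈ 0.275 in

Q = 4490161/16307100 in ≈ 0.275 in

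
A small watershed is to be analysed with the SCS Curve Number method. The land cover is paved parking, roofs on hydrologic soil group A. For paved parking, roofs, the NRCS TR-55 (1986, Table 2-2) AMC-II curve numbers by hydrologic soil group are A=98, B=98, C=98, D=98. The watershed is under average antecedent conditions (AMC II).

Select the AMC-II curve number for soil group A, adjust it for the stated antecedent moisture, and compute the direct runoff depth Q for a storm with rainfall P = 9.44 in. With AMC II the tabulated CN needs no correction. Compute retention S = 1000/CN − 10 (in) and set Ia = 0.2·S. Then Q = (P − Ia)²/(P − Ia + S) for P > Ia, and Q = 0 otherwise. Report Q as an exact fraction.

Q = 33143049/3602725 in ≈ 9.199 in

NRCS table: paved parking, roofs, soil group A → CN(II) = 98
AMC II — tabulated CN = 98 applies directly.
Retention S: 1000/CN − 10 with CN=98.000 → S = 10/49 ≈ 0.204 in
Ia = 0.2S: 0.2·0.204 = 0.041 in (exactly 2/49)
Since P=9.440 > Ia=0.041: effective rainfall P−Ia = 11514/1225 in
Runoff Q = (P−Ia)²/(P−Ia+S) = (9.399)²/(9.399+0.204) = 33143049/3602725 ≈ 9.199 in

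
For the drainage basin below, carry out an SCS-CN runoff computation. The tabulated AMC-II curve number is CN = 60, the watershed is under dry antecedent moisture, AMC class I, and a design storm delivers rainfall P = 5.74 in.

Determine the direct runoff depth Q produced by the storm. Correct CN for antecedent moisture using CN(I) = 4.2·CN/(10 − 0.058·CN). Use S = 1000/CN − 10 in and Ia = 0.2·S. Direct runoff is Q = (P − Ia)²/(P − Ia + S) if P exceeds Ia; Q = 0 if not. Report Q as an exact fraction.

Adjust CN=60 to AMC I: 4.2·60/(10 − 0.058·60) → 252 ÷ (163/25) = 6300/163 ≈ 38.650
Retention S: 1000/CN − 10 with CN=38.650 → S = 1000/63 ≈ 15.873 in
Ia = 0.2S: 0.2·15.873 = 3.175 in (exactly 200/63)
Since P=5.740 > Ia=3.175: effective rainfall P−Ia = 8081/3150 in
Q: (8081/3150)² ÷ (58081/3150) = 65302561/182955150 in (≈ 0.357 in)

Q = 65302561/182955150 in ≈ 0.357 in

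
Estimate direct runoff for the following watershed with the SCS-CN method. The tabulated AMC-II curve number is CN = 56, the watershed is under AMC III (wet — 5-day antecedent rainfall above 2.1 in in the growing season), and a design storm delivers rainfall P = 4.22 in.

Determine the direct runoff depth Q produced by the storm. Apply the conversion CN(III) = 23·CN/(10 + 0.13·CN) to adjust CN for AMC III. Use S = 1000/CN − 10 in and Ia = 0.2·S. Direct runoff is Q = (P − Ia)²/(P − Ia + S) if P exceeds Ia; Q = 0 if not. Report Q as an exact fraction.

CN(III) from CN(II)=56: (23·56)/(10 + 0.13·56) = 4025/54 ≈ 74.537
S = 1000/(4025/54) − 10 = 550/161 in ≈ 3.416 in
Initial abstraction Ia = S/5 = (550/161)/5 = 110/161 ≈ 0.683 in
P − Ia = 4.220 − 0.683 = 28471/8050 ≈ 3.537 in (> 0, runoff occurs)
Q = (28471/8050)²/((28471/8050) + 550/161) = (810597841/64802500)/(55971/8050) = 810597841/450566550 in ≈ 1.799 in

Q = 810597841/450566550 in ≈ 1.799 in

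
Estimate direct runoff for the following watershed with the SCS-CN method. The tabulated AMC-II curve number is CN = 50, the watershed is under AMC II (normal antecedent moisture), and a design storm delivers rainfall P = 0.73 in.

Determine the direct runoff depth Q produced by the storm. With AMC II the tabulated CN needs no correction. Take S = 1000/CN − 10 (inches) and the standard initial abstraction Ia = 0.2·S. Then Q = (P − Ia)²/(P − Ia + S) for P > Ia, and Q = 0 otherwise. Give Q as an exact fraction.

Average conditions: CN = 50 (no AMC adjustment).
Retention S: 1000/CN − 10 with CN=50.000 → S = 10 ≈ 10.000 in
Initial abstraction Ia = S/5 = 10/5 = 2 ≈ 2.000 in
P = 0.730 ≤ Ia = 2.000 in: entire storm abstracted, Q = 0.

Q = 0 in ≈ 0.000 in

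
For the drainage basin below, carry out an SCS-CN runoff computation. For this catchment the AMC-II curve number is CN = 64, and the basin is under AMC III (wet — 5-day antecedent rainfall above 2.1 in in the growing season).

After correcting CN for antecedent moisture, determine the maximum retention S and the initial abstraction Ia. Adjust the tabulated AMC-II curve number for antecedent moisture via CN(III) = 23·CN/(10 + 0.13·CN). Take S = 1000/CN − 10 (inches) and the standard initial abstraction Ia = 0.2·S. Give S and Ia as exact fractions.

Wet (AMC III): CN(III) = 23·64/(10 + 0.13·64) = 1472/(458/25) = 18400/229 ≈ 80.349
Max retention: S = 1000/(18400/229) − 10 = 225/92 in (≈ 2.446 in)
Initial abstraction Ia = S/5 = (225/92)/5 = 45/92 ≈ 0.489 in

S = 225/92 in ≈ 2.446 in; Ia = 45/92 in ≈ 0.489 in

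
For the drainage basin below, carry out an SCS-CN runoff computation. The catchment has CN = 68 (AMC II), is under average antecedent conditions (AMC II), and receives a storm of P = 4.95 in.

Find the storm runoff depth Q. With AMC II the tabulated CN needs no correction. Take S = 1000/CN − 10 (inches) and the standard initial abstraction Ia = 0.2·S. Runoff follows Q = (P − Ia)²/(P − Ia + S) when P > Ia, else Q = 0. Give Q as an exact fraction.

CN(II) = 68; AMC II needs no correction.
Retention S: 1000/CN − 10 with CN=68.000 → S = 80/17 ≈ 4.706 in
Ia = 0.2·(80/17) = 16/17 in ≈ 0.941 in
P − Ia = 4.950 − 0.941 = 1363/340 ≈ 4.009 in (> 0, runoff occurs)
Q: (1363/340)² ÷ (2963/340) = 1857769/1007420 in (≈ 1.844 in)

Q = 1857769/1007420 in ≈ 1.844 in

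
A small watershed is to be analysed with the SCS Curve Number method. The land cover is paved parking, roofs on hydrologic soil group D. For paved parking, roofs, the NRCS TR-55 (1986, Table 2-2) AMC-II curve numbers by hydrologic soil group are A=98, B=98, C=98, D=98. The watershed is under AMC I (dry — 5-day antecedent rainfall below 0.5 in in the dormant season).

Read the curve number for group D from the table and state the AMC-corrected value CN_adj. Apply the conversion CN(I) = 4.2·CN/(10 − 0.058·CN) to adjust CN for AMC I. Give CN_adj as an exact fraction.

NRCS table: paved parking, roofs, soil group D → CN(II) = 98
Adjust CN=98 to AMC I: 4.2·98/(10 − 0.058·98) → (2058/5) ÷ (1079/250) = 102900/1079 ≈ 95.366

CN_adj = 102900/1079 ≈ 95.366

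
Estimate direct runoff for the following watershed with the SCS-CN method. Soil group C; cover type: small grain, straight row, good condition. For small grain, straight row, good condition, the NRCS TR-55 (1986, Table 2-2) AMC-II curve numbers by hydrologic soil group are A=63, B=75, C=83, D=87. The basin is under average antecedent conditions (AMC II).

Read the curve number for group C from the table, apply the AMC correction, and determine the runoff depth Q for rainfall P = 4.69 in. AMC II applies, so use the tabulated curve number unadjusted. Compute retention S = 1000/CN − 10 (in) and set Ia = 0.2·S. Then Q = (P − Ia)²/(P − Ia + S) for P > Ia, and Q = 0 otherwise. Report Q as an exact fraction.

Q = 1262167729/435974100 in ≈ 2.895 in

NRCS table: small grain, straight row, good condition, soil group C → CN(II) = 83
AMC II — tabulated CN = 83 applies directly.
S = 1000/83 − 10 = 170/83 in ≈ 2.048 in
Ia = 0.2·(170/83) = 34/83 in ≈ 0.410 in
P − Ia = 4.690 − 0.410 = 35527/8300 ≈ 4.280 in (> 0, runoff occurs)
Q = (35527/8300)²/((35527/8300) + 170/83) = (1262167729/68890000)/(52527/8300) = 1262167729/435974100 in ≈ 2.895 in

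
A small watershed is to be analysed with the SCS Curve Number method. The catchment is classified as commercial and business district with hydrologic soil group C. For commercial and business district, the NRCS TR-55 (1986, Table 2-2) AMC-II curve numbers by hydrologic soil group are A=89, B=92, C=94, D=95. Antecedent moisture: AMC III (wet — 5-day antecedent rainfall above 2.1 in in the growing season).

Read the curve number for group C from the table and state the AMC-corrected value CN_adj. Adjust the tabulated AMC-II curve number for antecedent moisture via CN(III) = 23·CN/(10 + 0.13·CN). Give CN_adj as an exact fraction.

CN_adj = 108100/1111 ≈ 97.300

NRCS table: commercial and business district, soil group C → CN(II) = 94
CN(III) from CN(II)=94: (23·94)/(10 + 0.13·94) = 108100/1111 ≈ 97.300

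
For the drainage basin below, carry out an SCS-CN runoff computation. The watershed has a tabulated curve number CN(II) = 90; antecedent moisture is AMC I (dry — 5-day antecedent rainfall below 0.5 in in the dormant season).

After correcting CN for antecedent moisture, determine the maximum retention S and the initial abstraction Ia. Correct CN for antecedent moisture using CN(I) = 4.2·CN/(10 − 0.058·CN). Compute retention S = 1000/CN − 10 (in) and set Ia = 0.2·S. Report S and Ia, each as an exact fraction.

Adjust CN=90 to AMC I: 4.2·90/(10 − 0.058·90) → 378 ÷ (239/50) = 18900/239 ≈ 79.079
Retention S: 1000/CN − 10 with CN=79.079 → S = 500/189 ≈ 2.646 in
Ia = 0.2·(500/189) = 100/189 in ≈ 0.529 in

S = 500/189 in ≈ 2.646 in; Ia = 100/189 in ≈ 0.529 in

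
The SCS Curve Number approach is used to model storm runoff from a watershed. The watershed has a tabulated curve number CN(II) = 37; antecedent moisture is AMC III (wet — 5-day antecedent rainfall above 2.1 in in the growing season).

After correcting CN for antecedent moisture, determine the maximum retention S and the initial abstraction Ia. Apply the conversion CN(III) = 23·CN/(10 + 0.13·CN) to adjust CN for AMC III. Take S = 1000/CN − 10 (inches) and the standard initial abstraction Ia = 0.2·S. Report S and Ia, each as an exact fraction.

S = 6300/851 in ≈ 7.403 in; Ia = 1260/851 in ≈ 1.481 in

Wet (AMC III): CN(III) = 23·37/(10 + 0.13·37) = 851/(1481/100) = 85100/1481 ≈ 57.461
S = 1000/(85100/1481) − 10 = 6300/851 in ≈ 7.403 in
Ia = 0.2·(6300/851) = 1260/851 in ≈ 1.481 in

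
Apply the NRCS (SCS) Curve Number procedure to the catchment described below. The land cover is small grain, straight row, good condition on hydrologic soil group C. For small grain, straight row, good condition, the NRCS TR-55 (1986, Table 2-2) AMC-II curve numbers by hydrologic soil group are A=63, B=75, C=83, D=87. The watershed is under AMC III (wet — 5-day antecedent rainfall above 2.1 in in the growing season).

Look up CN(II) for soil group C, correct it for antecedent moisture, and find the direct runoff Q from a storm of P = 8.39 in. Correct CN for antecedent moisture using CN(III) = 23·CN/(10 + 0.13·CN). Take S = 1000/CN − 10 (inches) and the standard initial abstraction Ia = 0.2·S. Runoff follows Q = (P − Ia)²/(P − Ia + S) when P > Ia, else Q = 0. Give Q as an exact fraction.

NRCS table: small grain, straight row, good condition, soil group C → CN(II) = 83
Adjust CN=83 to AMC III: 23·83/(10 + 0.13·83) → 1909 ÷ (2079/100) = 190900/2079 ≈ 91.823
Max retention: S = 1000/(190900/2079) − 10 = 1700/1909 in (≈ 0.891 in)
Ia = 0.2S: 0.2·0.891 = 0.178 in (exactly 340/1909)
P − Ia = 8.390 − 0.178 = 1567651/190900 ≈ 8.212 in (> 0, runoff occurs)
Q = (1567651/190900)²/((1567651/190900) + 1700/1909) = (2457529657801/36442810000)/(1737651/190900) = 2457529657801/331717575900 in ≈ 7.408 in

Q = 2457529657801/331717575900 in ≈ 7.408 in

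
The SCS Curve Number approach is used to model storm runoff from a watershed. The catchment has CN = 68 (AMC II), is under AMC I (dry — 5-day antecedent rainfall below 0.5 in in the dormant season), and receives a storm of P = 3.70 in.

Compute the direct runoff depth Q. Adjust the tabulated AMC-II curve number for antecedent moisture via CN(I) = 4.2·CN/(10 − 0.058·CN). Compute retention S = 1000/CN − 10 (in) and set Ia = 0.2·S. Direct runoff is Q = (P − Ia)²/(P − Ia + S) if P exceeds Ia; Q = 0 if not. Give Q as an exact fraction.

Q = 27133681/161396130 in ≈ 0.168 in

Adjust CN=68 to AMC I: 4.2·68/(10 − 0.058·68) → (1428/5) ÷ (757/125) = 35700/757 ≈ 47.160
Max retention: S = 1000/(35700/757) − 10 = 4000/357 in (≈ 11.204 in)
Ia = 0.2·(4000/357) = 800/357 in ≈ 2.241 in
Excess rainfall: 3.700 − 2.241 = 1.459 in; P > Ia so Q > 0
Runoff Q = (P−Ia)²/(P−Ia+S) = (1.459)²/(1.459+11.204) = 27133681/161396130 ≈ 0.168 in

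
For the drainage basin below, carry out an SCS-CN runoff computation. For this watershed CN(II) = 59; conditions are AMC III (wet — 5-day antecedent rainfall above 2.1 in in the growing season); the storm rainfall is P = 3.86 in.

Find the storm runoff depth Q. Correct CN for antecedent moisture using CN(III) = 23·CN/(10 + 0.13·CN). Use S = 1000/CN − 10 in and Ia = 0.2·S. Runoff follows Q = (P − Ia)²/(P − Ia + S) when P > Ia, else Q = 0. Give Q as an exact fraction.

CN(III) from CN(II)=59: (23·59)/(10 + 0.13·59) = 135700/1767 ≈ 76.797
Max retention: S = 1000/(135700/1767) − 10 = 4100/1357 in (≈ 3.021 in)
Ia = 0.2S: 0.2·3.021 = 0.604 in (exactly 820/1357)
Excess rainfall: 3.860 − 0.604 = 3.256 in; P > Ia so Q > 0
Runoff Q = (P−Ia)²/(P−Ia+S) = (3.256)²/(3.256+3.021) = 48797251801/28897382850 ≈ 1.689 in

Q = 48797251801/28897382850 in ≈ 1.689 in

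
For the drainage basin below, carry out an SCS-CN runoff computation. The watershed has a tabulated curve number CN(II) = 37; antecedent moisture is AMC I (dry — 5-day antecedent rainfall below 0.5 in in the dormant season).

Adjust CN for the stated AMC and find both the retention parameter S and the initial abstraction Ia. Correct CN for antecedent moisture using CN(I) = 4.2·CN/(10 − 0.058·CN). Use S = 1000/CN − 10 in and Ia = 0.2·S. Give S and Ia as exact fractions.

S = 1500/37 in ≈ 40.541 in; Ia = 300/37 in ≈ 8.108 in

Adjust CN=37 to AMC I: 4.2·37/(10 − 0.058·37) → (777/5) ÷ (3927/500) = 3700/187 ≈ 19.786
S = 1000/(3700/187) − 10 = 1500/37 in ≈ 40.541 in
Initial abstraction Ia = S/5 = (1500/37)/5 = 300/37 ≈ 8.108 in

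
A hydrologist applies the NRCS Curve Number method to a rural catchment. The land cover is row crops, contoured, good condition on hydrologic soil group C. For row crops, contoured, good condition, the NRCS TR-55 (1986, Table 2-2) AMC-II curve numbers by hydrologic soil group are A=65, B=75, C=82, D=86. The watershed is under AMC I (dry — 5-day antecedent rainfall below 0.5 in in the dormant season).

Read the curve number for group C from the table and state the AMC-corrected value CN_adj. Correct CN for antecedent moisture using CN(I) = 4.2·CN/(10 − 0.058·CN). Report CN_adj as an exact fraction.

NRCS table: row crops, contoured, good condition, soil group C → CN(II) = 82
CN(I) from CN(II)=82: (4.2·82)/(10 − 0.058·82) = 28700/437 ≈ 65.675

CN_adj = 28700/437 ≈ 65.675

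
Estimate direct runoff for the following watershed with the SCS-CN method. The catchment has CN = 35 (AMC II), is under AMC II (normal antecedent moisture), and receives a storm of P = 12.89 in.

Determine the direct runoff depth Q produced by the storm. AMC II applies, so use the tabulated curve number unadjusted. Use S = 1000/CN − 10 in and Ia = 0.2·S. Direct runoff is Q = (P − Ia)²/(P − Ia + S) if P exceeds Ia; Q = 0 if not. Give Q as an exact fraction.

Average conditions: CN = 35 (no AMC adjustment).
Retention S: 1000/CN − 10 with CN=35.000 → S = 130/7 ≈ 18.571 in
Ia = 0.2·(130/7) = 26/7 in ≈ 3.714 in
Since P=12.890 > Ia=3.714: effective rainfall P−Ia = 6423/700 in
Q = (6423/700)²/((6423/700) + 130/7) = (41254929/490000)/(19423/700) = 41254929/13596100 in ≈ 3.034 in

Q = 41254929/13596100 in ≈ 3.034 in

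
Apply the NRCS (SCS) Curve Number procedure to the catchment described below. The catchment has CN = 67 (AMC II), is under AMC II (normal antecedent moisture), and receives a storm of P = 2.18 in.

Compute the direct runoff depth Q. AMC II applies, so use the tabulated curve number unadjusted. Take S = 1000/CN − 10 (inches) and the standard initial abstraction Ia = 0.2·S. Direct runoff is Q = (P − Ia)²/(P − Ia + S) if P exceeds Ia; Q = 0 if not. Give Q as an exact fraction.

AMC II — tabulated CN = 67 applies directly.
S = 1000/67 − 10 = 330/67 in ≈ 4.925 in
Ia = 0.2S: 0.2·4.925 = 0.985 in (exactly 66/67)
Excess rainfall: 2.180 − 0.985 = 1.195 in; P > Ia so Q > 0
Q = (4003/3350)²/((4003/3350) + 330/67) = (16024009/11222500)/(20503/3350) = 16024009/68685050 in ≈ 0.233 in

Q = 16024009/68685050 in ≈ 0.233 in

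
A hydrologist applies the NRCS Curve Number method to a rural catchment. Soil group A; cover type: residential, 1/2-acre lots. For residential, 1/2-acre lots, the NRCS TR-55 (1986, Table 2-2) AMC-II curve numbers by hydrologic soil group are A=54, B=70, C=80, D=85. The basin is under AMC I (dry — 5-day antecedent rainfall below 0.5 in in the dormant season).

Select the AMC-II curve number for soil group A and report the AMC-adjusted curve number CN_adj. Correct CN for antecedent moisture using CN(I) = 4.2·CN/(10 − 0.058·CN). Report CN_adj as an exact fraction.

CN_adj = 56700/1717 ≈ 33.023

NRCS table: residential, 1/2-acre lots, soil group A → CN(II) = 54
Adjust CN=54 to AMC I: 4.2·54/(10 − 0.058·54) → (1134/5) ÷ (1717/250) = 56700/1717 ≈ 33.023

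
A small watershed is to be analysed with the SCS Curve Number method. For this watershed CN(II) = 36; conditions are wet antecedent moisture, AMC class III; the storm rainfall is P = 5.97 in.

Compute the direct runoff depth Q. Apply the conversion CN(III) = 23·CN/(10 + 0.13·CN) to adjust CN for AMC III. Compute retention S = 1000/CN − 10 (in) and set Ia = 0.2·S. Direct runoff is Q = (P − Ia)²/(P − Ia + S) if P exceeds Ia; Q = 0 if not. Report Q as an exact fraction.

Adjust CN=36 to AMC III: 23·36/(10 + 0.13·36) → 828 ÷ (367/25) = 20700/367 ≈ 56.403
Retention S: 1000/CN − 10 with CN=56.403 → S = 1600/207 ≈ 7.729 in
Ia = 0.2·(1600/207) = 320/207 in ≈ 1.546 in
Since P=5.970 > Ia=1.546: effective rainfall P−Ia = 91579/20700 in
Q: (91579/20700)² ÷ (251579/20700) = 8386713241/5207685300 in (≈ 1.610 in)

Q = 8386713241/5207685300 in ≈ 1.610 in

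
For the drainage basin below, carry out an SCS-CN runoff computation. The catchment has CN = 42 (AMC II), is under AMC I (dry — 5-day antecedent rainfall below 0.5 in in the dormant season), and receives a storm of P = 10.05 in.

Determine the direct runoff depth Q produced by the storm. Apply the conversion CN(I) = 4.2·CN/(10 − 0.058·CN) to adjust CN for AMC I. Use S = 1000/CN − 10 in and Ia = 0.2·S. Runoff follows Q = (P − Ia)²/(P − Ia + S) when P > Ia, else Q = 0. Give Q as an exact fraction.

Q = 938870881/2828053620 in ≈ 0.332 in

Dry (AMC I): CN(I) = 4.2·42/(10 − 0.058·42) = (882/5)/(1891/250) = 44100/1891 ≈ 23.321
Retention S: 1000/CN − 10 with CN=23.321 → S = 14500/441 ≈ 32.880 in
Ia = 0.2·(14500/441) = 2900/441 in ≈ 6.576 in
Since P=10.050 > Ia=6.576: effective rainfall P−Ia = 30641/8820 in
Runoff Q = (P−Ia)²/(P−Ia+S) = (3.474)²/(3.474+32.880) = 938870881/2828053620 ≈ 0.332 in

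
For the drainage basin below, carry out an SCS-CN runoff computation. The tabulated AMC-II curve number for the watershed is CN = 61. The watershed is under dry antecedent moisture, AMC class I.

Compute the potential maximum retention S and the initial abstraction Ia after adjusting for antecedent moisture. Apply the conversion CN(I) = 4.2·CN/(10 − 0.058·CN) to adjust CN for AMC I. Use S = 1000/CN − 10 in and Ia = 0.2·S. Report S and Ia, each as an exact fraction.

Adjust CN=61 to AMC I: 4.2·61/(10 − 0.058·61) → (1281/5) ÷ (3231/500) = 42700/1077 ≈ 39.647
Max retention: S = 1000/(42700/1077) − 10 = 6500/427 in (≈ 15.222 in)
Initial abstraction Ia = S/5 = (6500/427)/5 = 1300/427 ≈ 3.044 in

S = 6500/427 in ≈ 15.222 in; Ia = 1300/427 in ≈ 3.044 in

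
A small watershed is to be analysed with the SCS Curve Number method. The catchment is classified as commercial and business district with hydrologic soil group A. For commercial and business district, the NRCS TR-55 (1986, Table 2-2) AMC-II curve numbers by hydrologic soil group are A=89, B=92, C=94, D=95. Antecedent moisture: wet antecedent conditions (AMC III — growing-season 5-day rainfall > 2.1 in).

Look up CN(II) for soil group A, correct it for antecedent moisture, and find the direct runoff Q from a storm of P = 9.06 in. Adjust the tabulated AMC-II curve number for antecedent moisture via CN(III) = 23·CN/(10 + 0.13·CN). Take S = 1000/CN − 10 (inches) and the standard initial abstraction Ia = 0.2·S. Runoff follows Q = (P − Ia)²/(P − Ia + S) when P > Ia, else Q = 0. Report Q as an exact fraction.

Q = 839589196681/99411633850 in ≈ 8.446 in

NRCS table: commercial and business district, soil group A → CN(II) = 89
Wet (AMC III): CN(III) = 23·89/(10 + 0.13·89) = 2047/(2157/100) = 204700/2157 ≈ 94.900
Max retention: S = 1000/(204700/2157) − 10 = 1100/2047 in (≈ 0.537 in)
Initial abstraction Ia = S/5 = (1100/2047)/5 = 220/2047 ≈ 0.107 in
Since P=9.060 > Ia=0.107: effective rainfall P−Ia = 916291/102350 in
Q = (916291/102350)²/((916291/102350) + 1100/2047) = (839589196681/10475522500)/(971291/102350) = 839589196681/99411633850 in ≈ 8.446 in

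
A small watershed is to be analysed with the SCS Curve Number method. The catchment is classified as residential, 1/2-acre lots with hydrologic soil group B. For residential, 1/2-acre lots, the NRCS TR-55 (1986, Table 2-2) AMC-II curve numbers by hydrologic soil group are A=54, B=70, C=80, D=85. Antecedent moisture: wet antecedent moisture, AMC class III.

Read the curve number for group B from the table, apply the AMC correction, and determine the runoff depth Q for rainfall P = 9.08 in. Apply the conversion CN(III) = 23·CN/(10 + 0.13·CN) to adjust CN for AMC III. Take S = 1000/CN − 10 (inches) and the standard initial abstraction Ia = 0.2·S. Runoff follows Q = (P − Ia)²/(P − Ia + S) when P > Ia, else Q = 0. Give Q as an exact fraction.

NRCS table: residential, 1/2-acre lots, soil group B → CN(II) = 70
CN(III) from CN(II)=70: (23·70)/(10 + 0.13·70) = 16100/191 ≈ 84.293
S = 1000/(16100/191) − 10 = 300/161 in ≈ 1.863 in
Ia = 0.2·(300/161) = 60/161 in ≈ 0.373 in
Excess rainfall: 9.080 − 0.373 = 8.707 in; P > Ia so Q > 0
Q: (35047/4025)² ÷ (42547/4025) = 1228292209/171251675 in (≈ 7.172 in)

Q = 1228292209/171251675 in ≈ 7.172 in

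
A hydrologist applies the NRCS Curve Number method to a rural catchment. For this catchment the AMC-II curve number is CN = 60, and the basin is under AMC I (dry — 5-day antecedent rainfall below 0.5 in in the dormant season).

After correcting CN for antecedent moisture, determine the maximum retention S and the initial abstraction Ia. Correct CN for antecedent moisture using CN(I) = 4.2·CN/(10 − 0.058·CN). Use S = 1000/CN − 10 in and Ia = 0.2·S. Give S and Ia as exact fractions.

S = 1000/63 in ≈ 15.873 in; Ia = 200/63 in ≈ 3.175 in

CN(I) from CN(II)=60: (4.2·60)/(10 − 0.058·60) = 6300/163 ≈ 38.650
Retention S: 1000/CN − 10 with CN=38.650 → S = 1000/63 ≈ 15.873 in
Ia = 0.2S: 0.2·15.873 = 3.175 in (exactly 200/63)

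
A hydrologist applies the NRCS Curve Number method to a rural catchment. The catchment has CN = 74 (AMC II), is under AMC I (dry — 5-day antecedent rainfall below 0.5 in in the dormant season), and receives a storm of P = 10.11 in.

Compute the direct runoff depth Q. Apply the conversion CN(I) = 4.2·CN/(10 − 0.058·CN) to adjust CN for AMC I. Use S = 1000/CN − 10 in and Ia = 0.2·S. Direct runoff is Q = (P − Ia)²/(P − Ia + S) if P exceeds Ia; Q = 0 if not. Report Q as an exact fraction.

Q = 429741869209/101441001900 in ≈ 4.236 in

Dry (AMC I): CN(I) = 4.2·74/(10 − 0.058·74) = (1554/5)/(1427/250) = 77700/1427 ≈ 54.450
S = 1000/(77700/1427) − 10 = 6500/777 in ≈ 8.366 in
Ia = 0.2S: 0.2·8.366 = 1.673 in (exactly 1300/777)
Since P=10.110 > Ia=1.673: effective rainfall P−Ia = 655547/77700 in
Q = (655547/77700)²/((655547/77700) + 6500/777) = (429741869209/6037290000)/(1305547/77700) = 429741869209/101441001900 in ≈ 4.236 in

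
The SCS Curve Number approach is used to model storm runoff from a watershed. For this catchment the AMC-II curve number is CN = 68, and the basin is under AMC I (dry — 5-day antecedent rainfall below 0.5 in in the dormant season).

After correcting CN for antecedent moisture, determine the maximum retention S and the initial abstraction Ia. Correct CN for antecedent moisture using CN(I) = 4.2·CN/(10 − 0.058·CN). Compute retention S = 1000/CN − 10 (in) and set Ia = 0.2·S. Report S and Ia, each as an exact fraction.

CN(I) from CN(II)=68: (4.2·68)/(10 − 0.058·68) = 35700/757 ≈ 47.160
Retention S: 1000/CN − 10 with CN=47.160 → S = 4000/357 ≈ 11.204 in
Initial abstraction Ia = S/5 = (4000/357)/5 = 800/357 ≈ 2.241 in

S = 4000/357 in ≈ 11.204 in; Ia = 800/357 in ≈ 2.241 in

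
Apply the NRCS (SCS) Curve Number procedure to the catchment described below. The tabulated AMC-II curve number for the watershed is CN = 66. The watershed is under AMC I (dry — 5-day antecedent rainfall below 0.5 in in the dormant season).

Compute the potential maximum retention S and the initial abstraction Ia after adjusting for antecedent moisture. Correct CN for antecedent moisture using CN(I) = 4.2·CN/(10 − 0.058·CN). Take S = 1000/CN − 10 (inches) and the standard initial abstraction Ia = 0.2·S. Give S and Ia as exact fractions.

Adjust CN=66 to AMC I: 4.2·66/(10 − 0.058·66) → (1386/5) ÷ (1543/250) = 69300/1543 ≈ 44.913
Retention S: 1000/CN − 10 with CN=44.913 → S = 8500/693 ≈ 12.266 in
Initial abstraction Ia = S/5 = (8500/693)/5 = 1700/693 ≈ 2.453 in

S = 8500/693 in ≈ 12.266 in; Ia = 1700/693 in ≈ 2.453 in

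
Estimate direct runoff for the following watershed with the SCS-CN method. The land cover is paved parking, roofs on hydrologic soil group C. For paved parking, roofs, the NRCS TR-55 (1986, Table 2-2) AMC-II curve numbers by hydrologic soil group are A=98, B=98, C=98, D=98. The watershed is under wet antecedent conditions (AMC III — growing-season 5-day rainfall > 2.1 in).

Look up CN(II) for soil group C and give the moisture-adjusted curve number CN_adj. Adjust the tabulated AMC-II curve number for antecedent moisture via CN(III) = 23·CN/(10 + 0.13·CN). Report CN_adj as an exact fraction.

CN_adj = 112700/1137 ≈ 99.120

NRCS table: paved parking, roofs, soil group C → CN(II) = 98
Adjust CN=98 to AMC III: 23·98/(10 + 0.13·98) → 2254 ÷ (1137/50) = 112700/1137 ≈ 99.120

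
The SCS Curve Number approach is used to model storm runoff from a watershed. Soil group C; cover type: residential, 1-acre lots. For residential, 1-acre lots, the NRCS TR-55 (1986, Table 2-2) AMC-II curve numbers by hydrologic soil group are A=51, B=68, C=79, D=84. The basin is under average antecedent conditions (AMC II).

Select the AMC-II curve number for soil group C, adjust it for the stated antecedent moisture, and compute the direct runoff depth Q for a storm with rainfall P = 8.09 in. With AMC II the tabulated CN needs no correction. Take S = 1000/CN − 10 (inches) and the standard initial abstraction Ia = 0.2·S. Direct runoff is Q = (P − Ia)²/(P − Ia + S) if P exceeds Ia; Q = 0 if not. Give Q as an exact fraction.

NRCS table: residential, 1-acre lots, soil group C → CN(II) = 79
AMC II — tabulated CN = 79 applies directly.
Max retention: S = 1000/79 − 10 = 210/79 in (≈ 2.658 in)
Initial abstraction Ia = S/5 = (210/79)/5 = 42/79 ≈ 0.532 in
Excess rainfall: 8.090 − 0.532 = 7.558 in; P > Ia so Q > 0
Runoff Q = (P−Ia)²/(P−Ia+S) = (7.558)²/(7.558+2.658) = 3565403521/637616900 ≈ 5.592 in

Q = 3565403521/637616900 in ≈ 5.592 in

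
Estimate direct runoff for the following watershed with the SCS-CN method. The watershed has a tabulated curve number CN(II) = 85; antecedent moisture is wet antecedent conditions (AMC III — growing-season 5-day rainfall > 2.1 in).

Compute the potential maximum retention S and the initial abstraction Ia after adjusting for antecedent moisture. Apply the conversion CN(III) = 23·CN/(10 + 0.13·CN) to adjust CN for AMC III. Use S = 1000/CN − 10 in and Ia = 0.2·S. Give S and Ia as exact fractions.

Wet (AMC III): CN(III) = 23·85/(10 + 0.13·85) = 1955/(421/20) = 39100/421 ≈ 92.874
Retention S: 1000/CN − 10 with CN=92.874 → S = 300/391 ≈ 0.767 in
Initial abstraction Ia = S/5 = (300/391)/5 = 60/391 ≈ 0.153 in

S = 300/391 in ≈ 0.767 in; Ia = 60/391 in ≈ 0.153 in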